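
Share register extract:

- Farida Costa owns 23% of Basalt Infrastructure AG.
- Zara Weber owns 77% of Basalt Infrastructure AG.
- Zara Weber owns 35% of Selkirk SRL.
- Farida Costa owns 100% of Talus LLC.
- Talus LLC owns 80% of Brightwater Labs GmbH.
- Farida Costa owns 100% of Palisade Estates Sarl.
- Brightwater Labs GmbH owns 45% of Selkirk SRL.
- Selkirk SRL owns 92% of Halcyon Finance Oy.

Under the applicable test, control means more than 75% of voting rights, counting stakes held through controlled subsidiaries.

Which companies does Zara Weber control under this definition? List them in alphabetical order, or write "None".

Basalt Infrastructure AG

Zara holds 77% of Basalt, so Zara controls Basalt.
No other company's threshold is met.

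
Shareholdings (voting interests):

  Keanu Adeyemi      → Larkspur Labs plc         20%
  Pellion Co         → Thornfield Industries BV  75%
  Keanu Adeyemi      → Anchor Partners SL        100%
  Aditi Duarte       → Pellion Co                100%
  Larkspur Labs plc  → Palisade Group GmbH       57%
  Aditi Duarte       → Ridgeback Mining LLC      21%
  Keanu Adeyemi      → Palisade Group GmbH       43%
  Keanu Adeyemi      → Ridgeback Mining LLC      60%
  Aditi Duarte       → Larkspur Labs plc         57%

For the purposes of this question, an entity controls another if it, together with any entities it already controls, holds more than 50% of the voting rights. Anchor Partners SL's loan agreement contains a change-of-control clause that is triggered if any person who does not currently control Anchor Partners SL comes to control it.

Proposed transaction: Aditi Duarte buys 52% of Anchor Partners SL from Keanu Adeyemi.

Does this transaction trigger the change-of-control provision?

Yes

The purchase adds only to Aditi's holdings (Keanu's stake shrinks), so Aditi is the only person who could newly come to control Anchor.
Aditi holds 57% of Larkspur, so Aditi controls Larkspur.
Aditi holds 100% of Pellion, so Aditi controls Pellion.
Larkspur holds 57% of Palisade, so Aditi controls Palisade.
Pellion holds 75% of Thornfield, so Aditi controls Thornfield.
Neither Aditi nor any entity Aditi controls holds any voting interest in Anchor.
So before the transaction, Aditi does not control Anchor.
After the purchase, Aditi holds 52% of Anchor directly, and Keanu's stake falls to 48%.
Aditi holds 52% of Anchor, so Aditi controls Anchor.
Aditi did not control Anchor before and does after, so the clause is triggered.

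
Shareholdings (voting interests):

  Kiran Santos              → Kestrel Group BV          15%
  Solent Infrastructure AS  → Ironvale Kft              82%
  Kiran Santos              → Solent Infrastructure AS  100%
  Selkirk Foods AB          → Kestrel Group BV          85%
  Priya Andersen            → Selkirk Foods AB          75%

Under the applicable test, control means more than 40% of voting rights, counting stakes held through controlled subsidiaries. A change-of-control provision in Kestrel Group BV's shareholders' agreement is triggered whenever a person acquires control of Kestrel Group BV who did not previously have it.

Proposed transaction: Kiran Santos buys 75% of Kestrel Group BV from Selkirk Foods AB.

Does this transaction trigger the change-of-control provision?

Yes

The purchase adds only to Kiran's holdings (Selkirk's stake shrinks), so Kiran is the only person who could newly come to control Kestrel.
Kiran holds 100% of Solent, so Kiran controls Solent.
Solent holds 82% of Ironvale, so Kiran controls Ironvale.
In Kestrel, Kiran's side holds only 15%, not > 40%.
So before the transaction, Kiran does not control Kestrel.
After the purchase, Kiran's direct stake in Kestrel rises to 15% + 75% = 90%, and Selkirk's stake falls to 10%.
Kiran holds 90% of Kestrel, so Kiran controls Kestrel.
Kiran did not control Kestrel before and does after, so the clause is triggered.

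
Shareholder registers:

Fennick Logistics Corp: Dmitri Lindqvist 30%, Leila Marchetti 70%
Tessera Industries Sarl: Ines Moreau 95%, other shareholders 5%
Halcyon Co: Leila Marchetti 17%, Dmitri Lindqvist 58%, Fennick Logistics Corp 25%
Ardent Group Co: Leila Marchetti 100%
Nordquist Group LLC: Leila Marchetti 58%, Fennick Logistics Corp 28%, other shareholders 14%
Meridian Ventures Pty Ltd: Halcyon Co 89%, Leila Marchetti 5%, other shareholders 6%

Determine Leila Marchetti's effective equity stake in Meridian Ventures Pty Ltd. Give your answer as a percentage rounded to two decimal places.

Leila reaches Meridian along 3 paths.
Via Halcyon: 17% × 89% = 15.13%.
Via Fennick → Halcyon: 70% × 25% × 89% = 15.575%.
Direct stake: 5% = 5%.
Total: 15.13% + 15.575% + 5% = 35.705%.
Rounded: 35.71%.

35.71%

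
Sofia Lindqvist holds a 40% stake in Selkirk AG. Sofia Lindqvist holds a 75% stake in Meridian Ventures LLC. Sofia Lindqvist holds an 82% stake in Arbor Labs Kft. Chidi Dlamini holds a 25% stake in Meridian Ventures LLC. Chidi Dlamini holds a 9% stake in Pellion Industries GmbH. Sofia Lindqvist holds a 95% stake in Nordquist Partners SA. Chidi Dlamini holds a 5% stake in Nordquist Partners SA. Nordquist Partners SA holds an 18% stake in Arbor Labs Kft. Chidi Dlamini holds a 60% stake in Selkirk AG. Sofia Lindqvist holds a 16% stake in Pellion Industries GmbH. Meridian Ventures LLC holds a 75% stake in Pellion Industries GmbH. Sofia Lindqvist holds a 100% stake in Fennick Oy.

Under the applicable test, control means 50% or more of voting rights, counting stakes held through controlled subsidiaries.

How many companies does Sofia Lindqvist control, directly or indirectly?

Sofia holds 95% of Nordquist, so Sofia controls Nordquist.
Sofia holds 75% of Meridian, so Sofia controls Meridian.
Nordquist and Sofia together hold 18% + 82% = 100% of Arbor, so Sofia controls Arbor.
Sofia holds 100% of Fennick, so Sofia controls Fennick.
Sofia and Meridian together hold 16% + 75% = 91% of Pellion, so Sofia controls Pellion.
No other company's threshold is met.
Sofia controls 5 companies.

5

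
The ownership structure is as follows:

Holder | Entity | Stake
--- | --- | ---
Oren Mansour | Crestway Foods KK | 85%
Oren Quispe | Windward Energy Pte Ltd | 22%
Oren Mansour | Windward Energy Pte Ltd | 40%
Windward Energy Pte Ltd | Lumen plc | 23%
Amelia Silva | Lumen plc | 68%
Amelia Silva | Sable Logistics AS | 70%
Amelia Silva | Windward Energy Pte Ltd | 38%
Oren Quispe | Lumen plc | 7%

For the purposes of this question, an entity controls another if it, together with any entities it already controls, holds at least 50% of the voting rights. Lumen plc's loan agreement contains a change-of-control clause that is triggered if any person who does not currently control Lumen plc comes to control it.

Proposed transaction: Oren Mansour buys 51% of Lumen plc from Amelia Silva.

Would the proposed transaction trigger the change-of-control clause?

Yes

The purchase adds only to Oren Mansour's holdings (Amelia's stake shrinks), so Oren Mansour is the only person who could newly come to control Lumen.
Oren Mansour holds 85% of Crestway, so Oren Mansour controls Crestway.
Neither Oren Mansour nor any entity Oren Mansour controls holds any voting interest in Lumen.
So before the transaction, Oren Mansour does not control Lumen.
After the purchase, Oren Mansour holds 51% of Lumen directly, and Amelia's stake falls to 17%.
Oren Mansour holds 51% of Lumen, so Oren Mansour controls Lumen.
Oren Mansour did not control Lumen before and does after, so the clause is triggered.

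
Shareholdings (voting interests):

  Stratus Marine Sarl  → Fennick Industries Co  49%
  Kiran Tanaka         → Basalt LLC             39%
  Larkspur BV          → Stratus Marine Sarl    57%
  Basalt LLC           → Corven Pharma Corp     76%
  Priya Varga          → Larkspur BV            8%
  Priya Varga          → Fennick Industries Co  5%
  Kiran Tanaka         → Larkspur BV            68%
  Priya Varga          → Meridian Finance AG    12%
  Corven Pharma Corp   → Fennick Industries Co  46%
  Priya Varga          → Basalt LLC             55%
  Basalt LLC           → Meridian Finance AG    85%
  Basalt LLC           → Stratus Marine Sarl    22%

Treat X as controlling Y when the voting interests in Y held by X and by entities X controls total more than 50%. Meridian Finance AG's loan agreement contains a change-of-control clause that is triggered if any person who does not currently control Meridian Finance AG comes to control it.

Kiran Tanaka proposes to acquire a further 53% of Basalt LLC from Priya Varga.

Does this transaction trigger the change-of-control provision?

Yes

The purchase adds only to Kiran's holdings (Priya's stake shrinks), so Kiran is the only person who could newly come to control Meridian.
Kiran holds 68% of Larkspur, so Kiran controls Larkspur.
Larkspur holds 57% of Stratus, so Kiran controls Stratus.
Neither Kiran nor any entity Kiran controls holds any voting interest in Meridian.
So before the transaction, Kiran does not control Meridian.
After the purchase, Kiran's direct stake in Basalt rises to 39% + 53% = 92%, and Priya's stake falls to 2%.
Kiran holds 92% of Basalt, so Kiran controls Basalt.
Basalt holds 85% of Meridian, so Kiran controls Meridian.
Kiran did not control Meridian before and does after, so the clause is triggered.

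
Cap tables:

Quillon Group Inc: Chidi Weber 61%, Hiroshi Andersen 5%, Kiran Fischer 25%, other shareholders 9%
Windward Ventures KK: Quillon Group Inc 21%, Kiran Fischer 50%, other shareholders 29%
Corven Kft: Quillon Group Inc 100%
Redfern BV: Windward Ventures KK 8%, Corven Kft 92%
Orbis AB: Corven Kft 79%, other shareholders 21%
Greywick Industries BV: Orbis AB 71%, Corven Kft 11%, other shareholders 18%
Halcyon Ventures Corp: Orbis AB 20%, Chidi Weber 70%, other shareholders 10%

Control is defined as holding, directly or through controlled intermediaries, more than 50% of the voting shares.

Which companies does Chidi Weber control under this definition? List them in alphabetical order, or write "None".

Corven Kft, Greywick Industries BV, Halcyon Ventures Corp, Orbis AB, Quillon Group Inc, Redfern BV

Chidi holds 61% of Quillon, so Chidi controls Quillon.
Quillon holds 100% of Corven, so Chidi controls Corven.
Corven holds 92% of Redfern, so Chidi controls Redfern.
Corven holds 79% of Orbis, so Chidi controls Orbis.
Orbis and Corven together hold 71% + 11% = 82% of Greywick, so Chidi controls Greywick.
Orbis and Chidi together hold 20% + 70% = 90% of Halcyon, so Chidi controls Halcyon.
No other company's threshold is met.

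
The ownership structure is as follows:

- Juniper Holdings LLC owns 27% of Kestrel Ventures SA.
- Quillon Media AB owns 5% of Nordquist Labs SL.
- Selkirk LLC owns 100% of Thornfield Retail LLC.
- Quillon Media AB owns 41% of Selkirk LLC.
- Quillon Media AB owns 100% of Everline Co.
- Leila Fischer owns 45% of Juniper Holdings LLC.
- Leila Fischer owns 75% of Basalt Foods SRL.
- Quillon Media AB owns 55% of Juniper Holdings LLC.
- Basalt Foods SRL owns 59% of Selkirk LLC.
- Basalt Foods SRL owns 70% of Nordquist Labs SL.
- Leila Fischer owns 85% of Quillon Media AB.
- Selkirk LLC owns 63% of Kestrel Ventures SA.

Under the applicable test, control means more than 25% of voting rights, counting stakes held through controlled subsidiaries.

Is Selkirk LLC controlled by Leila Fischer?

Leila holds 75% of Basalt, so Leila controls Basalt.
Leila holds 85% of Quillon, so Leila controls Quillon.
Basalt and Quillon together hold 59% + 41% = 100% of Selkirk, so Leila controls Selkirk.

Yes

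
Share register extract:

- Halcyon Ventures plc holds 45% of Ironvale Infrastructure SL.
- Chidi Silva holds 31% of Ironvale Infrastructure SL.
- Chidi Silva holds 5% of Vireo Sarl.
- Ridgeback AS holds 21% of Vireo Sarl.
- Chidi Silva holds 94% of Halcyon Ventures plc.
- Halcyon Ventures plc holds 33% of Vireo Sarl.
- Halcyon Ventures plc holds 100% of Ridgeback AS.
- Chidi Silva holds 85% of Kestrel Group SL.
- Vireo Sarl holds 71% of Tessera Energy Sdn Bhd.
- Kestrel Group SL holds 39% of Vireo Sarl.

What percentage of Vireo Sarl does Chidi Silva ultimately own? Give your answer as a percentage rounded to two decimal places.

88.91%

Chidi reaches Vireo along 4 paths.
Via Halcyon: 94% × 33% = 31.02%.
Via Kestrel: 85% × 39% = 33.15%.
Via Halcyon → Ridgeback: 94% × 100% × 21% = 19.74%.
Direct stake: 5% = 5%.
Total: 31.02% + 33.15% + 19.74% + 5% = 88.91%.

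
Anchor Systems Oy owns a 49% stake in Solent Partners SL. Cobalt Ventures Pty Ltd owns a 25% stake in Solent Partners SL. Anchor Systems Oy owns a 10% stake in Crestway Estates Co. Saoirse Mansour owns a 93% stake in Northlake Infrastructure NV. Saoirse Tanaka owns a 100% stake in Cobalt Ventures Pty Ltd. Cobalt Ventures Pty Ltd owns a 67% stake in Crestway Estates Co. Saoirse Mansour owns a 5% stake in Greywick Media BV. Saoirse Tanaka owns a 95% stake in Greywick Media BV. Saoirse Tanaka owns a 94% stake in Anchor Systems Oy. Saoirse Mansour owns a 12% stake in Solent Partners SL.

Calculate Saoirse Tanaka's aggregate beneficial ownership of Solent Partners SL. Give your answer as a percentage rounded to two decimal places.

Saoirse Tanaka reaches Solent along 2 paths.
Via Cobalt: 100% × 25% = 25%.
Via Anchor: 94% × 49% = 46.06%.
Total: 25% + 46.06% = 71.06%.

71.06%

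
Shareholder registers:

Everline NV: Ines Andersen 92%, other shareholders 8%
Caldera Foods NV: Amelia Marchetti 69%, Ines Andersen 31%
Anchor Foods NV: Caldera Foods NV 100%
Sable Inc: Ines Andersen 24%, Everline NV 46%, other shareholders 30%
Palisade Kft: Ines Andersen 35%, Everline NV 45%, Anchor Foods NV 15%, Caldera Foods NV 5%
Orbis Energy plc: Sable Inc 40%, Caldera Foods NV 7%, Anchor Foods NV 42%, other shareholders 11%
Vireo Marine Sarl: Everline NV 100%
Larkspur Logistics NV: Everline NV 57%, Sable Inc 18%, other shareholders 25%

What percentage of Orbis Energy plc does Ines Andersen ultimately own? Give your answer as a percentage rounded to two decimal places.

Ines reaches Orbis along 4 paths.
Via Sable: 24% × 40% = 9.6%.
Via Everline → Sable: 92% × 46% × 40% = 16.928%.
Via Caldera: 31% × 7% = 2.17%.
Via Caldera → Anchor: 31% × 100% × 42% = 13.02%.
Total: 9.6% + 16.928% + 2.17% + 13.02% = 41.718%.
Rounded: 41.72%.

41.72%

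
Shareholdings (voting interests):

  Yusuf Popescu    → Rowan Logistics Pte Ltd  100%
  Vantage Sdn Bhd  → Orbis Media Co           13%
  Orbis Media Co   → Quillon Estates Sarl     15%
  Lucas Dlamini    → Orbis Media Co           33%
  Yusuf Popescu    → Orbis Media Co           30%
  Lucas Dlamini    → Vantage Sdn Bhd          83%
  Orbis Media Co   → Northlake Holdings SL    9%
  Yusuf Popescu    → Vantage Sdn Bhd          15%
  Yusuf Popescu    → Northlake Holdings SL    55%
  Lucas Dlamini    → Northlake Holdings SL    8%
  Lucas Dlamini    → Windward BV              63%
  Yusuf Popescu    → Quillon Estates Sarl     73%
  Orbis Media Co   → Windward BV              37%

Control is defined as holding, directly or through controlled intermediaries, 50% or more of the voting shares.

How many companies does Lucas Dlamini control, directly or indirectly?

Lucas holds 83% of Vantage, so Lucas controls Vantage.
Lucas holds 63% of Windward, so Lucas controls Windward.
No other company's threshold is met.
Lucas controls 2 companies.

2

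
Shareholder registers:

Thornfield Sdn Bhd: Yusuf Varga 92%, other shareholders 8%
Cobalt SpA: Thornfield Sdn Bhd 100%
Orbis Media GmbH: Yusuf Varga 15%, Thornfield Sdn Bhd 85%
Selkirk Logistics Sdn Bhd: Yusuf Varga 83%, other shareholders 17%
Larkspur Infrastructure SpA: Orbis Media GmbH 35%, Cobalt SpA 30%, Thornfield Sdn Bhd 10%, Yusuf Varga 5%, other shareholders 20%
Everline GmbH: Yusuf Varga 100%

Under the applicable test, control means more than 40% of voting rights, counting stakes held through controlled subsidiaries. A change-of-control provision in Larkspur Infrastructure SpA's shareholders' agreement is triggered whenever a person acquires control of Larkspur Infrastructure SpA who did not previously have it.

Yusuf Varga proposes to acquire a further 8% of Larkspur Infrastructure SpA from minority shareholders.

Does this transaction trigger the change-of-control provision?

No

The purchase changes only Yusuf's holdings, so Yusuf is the only person who could newly come to control Larkspur.
Yusuf holds 92% of Thornfield, so Yusuf controls Thornfield.
Yusuf and Thornfield together hold 15% + 85% = 100% of Orbis, so Yusuf controls Orbis.
Thornfield holds 100% of Cobalt, so Yusuf controls Cobalt.
Orbis and Cobalt and Thornfield and Yusuf together hold 35% + 30% + 10% + 5% = 80% of Larkspur, so Yusuf controls Larkspur.
So Yusuf already controls Larkspur before the transaction.
After the purchase, Yusuf's direct stake in Larkspur rises to 5% + 8% = 13%.
Yusuf controlled Larkspur already, so this is not a new person acquiring control; every other person's position is unchanged or reduced.
No new person acquires control, so the clause is not triggered.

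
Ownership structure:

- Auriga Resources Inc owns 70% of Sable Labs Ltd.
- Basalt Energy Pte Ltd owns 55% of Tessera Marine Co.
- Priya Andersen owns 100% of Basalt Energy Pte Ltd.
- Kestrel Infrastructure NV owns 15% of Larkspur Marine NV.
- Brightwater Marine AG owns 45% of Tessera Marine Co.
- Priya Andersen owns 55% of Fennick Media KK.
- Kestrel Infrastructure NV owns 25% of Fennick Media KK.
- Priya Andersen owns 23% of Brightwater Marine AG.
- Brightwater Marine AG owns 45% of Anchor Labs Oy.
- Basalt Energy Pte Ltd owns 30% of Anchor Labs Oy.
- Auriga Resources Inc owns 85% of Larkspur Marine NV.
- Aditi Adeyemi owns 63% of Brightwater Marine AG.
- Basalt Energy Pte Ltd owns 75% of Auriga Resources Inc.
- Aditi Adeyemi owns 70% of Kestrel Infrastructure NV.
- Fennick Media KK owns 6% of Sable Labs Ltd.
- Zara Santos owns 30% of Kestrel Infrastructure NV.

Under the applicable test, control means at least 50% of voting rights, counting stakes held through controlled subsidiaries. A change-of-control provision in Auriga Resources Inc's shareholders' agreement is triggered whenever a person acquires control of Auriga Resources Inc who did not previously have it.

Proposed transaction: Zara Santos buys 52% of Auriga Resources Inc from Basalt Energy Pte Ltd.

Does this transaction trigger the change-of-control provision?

Yes

The purchase adds only to Zara's holdings (Basalt's stake shrinks), so Zara is the only person who could newly come to control Auriga.
Zara's largest direct stake is 30% in Kestrel, which does not meet the threshold, so Zara controls no company.
Neither Zara nor any entity Zara controls holds any voting interest in Auriga.
So before the transaction, Zara does not control Auriga.
After the purchase, Zara holds 52% of Auriga directly, and Basalt's stake falls to 23%.
Zara holds 52% of Auriga, so Zara controls Auriga.
Zara did not control Auriga before and does after, so the clause is triggered.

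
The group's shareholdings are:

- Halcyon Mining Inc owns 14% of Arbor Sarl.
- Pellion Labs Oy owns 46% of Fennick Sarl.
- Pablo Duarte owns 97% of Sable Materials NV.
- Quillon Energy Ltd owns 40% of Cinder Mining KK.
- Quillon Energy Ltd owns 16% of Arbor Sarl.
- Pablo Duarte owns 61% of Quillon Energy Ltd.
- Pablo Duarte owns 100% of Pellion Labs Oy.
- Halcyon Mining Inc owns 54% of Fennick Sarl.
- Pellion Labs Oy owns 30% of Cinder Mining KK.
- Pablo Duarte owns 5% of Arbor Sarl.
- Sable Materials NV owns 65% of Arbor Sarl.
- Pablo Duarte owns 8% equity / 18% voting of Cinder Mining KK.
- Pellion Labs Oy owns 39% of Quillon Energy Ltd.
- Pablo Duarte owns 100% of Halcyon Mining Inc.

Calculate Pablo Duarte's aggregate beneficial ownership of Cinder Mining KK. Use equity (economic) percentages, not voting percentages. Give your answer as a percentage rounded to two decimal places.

Pablo reaches Cinder along 4 paths.
Via Quillon: 61% × 40% = 24.4%.
Via Pellion → Quillon: 100% × 39% × 40% = 15.6%.
Direct stake: 8% = 8%.
Via Pellion: 100% × 30% = 30%.
Total: 24.4% + 15.6% + 8% + 30% = 78%.
Rounded: 78.00%.

78.00%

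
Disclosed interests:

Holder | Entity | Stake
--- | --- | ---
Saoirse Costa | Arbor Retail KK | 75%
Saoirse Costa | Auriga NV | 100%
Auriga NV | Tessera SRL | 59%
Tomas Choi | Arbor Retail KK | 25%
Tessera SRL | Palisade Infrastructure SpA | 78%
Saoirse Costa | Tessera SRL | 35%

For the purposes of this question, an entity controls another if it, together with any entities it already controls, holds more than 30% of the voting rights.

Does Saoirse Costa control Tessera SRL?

Saoirse holds 100% of Auriga, so Saoirse controls Auriga.
Saoirse and Auriga together hold 35% + 59% = 94% of Tessera, so Saoirse controls Tessera.

Yes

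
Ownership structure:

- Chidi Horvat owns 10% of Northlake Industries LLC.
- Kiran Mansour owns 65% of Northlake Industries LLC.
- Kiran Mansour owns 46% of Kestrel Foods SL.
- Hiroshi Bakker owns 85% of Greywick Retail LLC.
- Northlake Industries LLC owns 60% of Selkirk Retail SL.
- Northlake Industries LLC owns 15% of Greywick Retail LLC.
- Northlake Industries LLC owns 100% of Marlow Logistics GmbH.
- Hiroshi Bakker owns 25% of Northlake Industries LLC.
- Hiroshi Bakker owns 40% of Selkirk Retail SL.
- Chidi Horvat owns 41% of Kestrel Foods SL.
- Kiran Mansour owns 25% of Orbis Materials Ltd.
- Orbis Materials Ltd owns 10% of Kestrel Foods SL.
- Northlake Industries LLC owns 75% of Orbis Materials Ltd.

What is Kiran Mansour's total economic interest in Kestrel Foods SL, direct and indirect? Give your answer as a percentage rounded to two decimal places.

53.38%

Kiran reaches Kestrel along 3 paths.
Via Orbis: 25% × 10% = 2.5%.
Via Northlake → Orbis: 65% × 75% × 10% = 4.875%.
Direct stake: 46% = 46%.
Total: 2.5% + 4.875% + 46% = 53.375%.
Rounded: 53.38%.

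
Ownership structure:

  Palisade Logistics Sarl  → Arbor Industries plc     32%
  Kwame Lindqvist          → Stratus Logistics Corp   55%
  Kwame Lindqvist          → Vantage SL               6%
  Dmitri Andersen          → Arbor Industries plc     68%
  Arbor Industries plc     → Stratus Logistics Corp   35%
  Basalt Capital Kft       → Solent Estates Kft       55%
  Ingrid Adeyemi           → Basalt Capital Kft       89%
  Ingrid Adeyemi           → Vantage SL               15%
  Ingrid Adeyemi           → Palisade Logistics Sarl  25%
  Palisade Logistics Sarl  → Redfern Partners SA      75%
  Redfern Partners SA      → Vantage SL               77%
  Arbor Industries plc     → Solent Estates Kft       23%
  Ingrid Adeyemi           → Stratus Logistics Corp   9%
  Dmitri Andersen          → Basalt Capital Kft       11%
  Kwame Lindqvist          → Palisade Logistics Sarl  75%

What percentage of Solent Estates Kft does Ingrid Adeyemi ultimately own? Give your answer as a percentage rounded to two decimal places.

Ingrid reaches Solent along 2 paths.
Via Basalt: 89% × 55% = 48.95%.
Via Palisade → Arbor: 25% × 32% × 23% = 1.84%.
Total: 48.95% + 1.84% = 50.79%.

50.79%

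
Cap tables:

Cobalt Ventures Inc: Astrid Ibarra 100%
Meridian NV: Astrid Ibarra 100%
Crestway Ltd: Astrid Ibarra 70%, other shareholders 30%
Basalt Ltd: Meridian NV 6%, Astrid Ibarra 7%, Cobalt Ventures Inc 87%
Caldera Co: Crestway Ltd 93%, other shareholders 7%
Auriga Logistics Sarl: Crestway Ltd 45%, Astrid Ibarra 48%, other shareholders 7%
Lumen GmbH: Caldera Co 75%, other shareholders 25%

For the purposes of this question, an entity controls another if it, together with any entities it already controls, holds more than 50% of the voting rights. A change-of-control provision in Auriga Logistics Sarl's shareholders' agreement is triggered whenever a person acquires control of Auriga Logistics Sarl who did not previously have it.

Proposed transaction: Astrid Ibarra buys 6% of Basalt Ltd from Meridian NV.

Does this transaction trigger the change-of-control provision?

No

The purchase adds only to Astrid's holdings (Meridian's stake shrinks), so Astrid is the only person who could newly come to control Auriga.
Astrid holds 70% of Crestway, so Astrid controls Crestway.
Crestway and Astrid together hold 45% + 48% = 93% of Auriga, so Astrid controls Auriga.
So Astrid already controls Auriga before the transaction.
After the purchase, Astrid's direct stake in Basalt rises to 7% + 6% = 13%, and Meridian's stake falls to 0%.
Astrid controlled Auriga already, so this is not a new person acquiring control; every other person's position is unchanged or reduced.
No new person acquires control, so the clause is not triggered.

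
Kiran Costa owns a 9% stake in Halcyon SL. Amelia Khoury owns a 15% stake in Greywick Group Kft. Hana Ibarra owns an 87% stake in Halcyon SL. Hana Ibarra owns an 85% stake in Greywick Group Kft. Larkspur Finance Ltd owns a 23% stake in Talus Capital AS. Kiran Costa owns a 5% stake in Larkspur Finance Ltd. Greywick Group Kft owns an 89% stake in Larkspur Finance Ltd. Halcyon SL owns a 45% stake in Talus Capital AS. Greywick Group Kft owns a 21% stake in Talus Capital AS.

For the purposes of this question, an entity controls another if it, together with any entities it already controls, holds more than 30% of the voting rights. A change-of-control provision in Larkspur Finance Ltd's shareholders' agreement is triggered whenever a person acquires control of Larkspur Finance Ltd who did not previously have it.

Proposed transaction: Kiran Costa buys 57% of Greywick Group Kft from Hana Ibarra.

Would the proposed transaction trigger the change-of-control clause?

The purchase adds only to Kiran's holdings (Hana's stake shrinks), so Kiran is the only person who could newly come to control Larkspur.
Kiran's largest direct stake is 9% in Halcyon, which does not meet the threshold, so Kiran controls no company.
In Larkspur, Kiran's side holds only 5%, not > 30%.
So before the transaction, Kiran does not control Larkspur.
After the purchase, Kiran holds 57% of Greywick directly, and Hana's stake falls to 28%.
Kiran holds 57% of Greywick, so Kiran controls Greywick.
Greywick and Kiran together hold 89% + 5% = 94% of Larkspur, so Kiran controls Larkspur.
Kiran did not control Larkspur before and does after, so the clause is triggered.

Yes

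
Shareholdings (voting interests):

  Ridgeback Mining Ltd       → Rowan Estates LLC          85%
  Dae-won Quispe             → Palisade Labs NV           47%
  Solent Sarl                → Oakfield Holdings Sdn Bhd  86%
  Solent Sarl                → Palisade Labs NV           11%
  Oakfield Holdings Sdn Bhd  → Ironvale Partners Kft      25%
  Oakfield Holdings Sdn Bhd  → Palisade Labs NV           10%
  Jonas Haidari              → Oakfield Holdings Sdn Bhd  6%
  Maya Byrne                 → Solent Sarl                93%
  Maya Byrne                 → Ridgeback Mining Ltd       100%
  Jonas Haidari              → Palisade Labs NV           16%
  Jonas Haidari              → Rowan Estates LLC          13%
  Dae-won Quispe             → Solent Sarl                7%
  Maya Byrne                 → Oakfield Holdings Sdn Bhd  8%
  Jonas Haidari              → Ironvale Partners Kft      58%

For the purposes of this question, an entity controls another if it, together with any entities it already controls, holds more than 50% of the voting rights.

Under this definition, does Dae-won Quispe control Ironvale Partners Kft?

No

Dae-won's largest direct stake is 47% in Palisade, which does not meet the threshold, so Dae-won controls no company.
Neither Dae-won nor any entity Dae-won controls holds any voting interest in Ironvale.
So Dae-won does not control Ironvale.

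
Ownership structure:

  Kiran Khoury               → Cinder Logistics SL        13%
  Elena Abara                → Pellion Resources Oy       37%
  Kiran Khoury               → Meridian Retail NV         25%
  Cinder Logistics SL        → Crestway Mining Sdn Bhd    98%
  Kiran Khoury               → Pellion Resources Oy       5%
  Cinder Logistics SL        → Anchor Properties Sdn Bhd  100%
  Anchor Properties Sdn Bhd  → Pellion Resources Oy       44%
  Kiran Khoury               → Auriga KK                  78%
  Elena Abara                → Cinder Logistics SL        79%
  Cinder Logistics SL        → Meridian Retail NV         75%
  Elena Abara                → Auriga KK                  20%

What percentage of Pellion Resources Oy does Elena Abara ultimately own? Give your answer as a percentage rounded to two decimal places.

71.76%

Elena reaches Pellion along 2 paths.
Via Cinder → Anchor: 79% × 100% × 44% = 34.76%.
Direct stake: 37% = 37%.
Total: 34.76% + 37% = 71.76%.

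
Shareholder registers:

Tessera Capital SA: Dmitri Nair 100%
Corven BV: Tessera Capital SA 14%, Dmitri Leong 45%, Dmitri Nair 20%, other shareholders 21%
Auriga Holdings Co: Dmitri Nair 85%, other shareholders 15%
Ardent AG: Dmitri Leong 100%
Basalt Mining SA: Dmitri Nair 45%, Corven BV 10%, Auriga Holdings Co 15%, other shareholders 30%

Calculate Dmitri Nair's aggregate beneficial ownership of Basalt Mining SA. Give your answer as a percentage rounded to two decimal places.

Dmitri Nair reaches Basalt along 4 paths.
Direct stake: 45% = 45%.
Via Tessera → Corven: 100% × 14% × 10% = 1.4%.
Via Corven: 20% × 10% = 2%.
Via Auriga: 85% × 15% = 12.75%.
Total: 45% + 1.4% + 2% + 12.75% = 61.15%.

61.15%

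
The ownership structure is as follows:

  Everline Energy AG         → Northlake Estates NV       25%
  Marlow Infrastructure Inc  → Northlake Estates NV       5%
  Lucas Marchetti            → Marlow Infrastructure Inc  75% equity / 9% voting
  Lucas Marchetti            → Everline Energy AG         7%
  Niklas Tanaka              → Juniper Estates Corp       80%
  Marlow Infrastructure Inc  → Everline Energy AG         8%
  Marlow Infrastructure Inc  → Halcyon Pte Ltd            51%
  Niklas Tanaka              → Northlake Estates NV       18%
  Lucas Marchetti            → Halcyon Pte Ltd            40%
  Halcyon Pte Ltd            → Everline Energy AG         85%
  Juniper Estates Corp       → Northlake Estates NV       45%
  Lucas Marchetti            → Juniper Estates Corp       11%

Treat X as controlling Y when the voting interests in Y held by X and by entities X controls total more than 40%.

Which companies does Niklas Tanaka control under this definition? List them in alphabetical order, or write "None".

Niklas holds 80% of Juniper, so Niklas controls Juniper.
Juniper and Niklas together hold 45% + 18% = 63% of Northlake, so Niklas controls Northlake.
No other company's threshold is met.

Juniper Estates Corp, Northlake Estates NV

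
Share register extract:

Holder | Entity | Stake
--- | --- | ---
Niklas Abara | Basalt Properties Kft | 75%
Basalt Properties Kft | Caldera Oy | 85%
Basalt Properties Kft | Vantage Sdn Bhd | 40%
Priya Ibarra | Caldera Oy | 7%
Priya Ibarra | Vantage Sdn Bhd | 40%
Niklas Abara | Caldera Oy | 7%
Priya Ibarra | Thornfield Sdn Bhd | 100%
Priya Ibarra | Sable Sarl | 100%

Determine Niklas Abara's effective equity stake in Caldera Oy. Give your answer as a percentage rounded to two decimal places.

Niklas reaches Caldera along 2 paths.
Via Basalt: 75% × 85% = 63.75%.
Direct stake: 7% = 7%.
Total: 63.75% + 7% = 70.75%.

70.75%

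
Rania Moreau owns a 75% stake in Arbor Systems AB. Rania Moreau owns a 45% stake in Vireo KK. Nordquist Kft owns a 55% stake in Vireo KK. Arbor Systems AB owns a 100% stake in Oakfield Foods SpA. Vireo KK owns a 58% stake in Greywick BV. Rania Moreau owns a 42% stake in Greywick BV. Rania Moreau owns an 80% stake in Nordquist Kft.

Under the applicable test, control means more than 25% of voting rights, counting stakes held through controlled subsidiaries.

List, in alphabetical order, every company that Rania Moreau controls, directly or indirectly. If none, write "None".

Arbor Systems AB, Greywick BV, Nordquist Kft, Oakfield Foods SpA, Vireo KK

Rania holds 80% of Nordquist, so Rania controls Nordquist.
Rania holds 75% of Arbor, so Rania controls Arbor.
Rania and Nordquist together hold 45% + 55% = 100% of Vireo, so Rania controls Vireo.
Rania and Vireo together hold 42% + 58% = 100% of Greywick, so Rania controls Greywick.
Arbor holds 100% of Oakfield, so Rania controls Oakfield.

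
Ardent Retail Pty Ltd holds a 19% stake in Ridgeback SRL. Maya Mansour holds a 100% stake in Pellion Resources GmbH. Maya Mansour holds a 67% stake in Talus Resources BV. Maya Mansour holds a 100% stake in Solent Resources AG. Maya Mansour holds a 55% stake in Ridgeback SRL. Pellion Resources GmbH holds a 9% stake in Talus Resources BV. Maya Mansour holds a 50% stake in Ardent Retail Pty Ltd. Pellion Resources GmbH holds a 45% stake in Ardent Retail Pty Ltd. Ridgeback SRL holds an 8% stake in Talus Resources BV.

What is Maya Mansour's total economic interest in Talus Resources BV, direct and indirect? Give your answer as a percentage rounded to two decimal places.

Maya reaches Talus along 5 paths.
Direct stake: 67% = 67%.
Via Pellion → Ardent → Ridgeback: 100% × 45% × 19% × 8% = 0.684%.
Via Ardent → Ridgeback: 50% × 19% × 8% = 0.76%.
Via Ridgeback: 55% × 8% = 4.4%.
Via Pellion: 100% × 9% = 9%.
Total: 67% + 0.684% + 0.76% + 4.4% + 9% = 81.844%.
Rounded: 81.84%.

81.84%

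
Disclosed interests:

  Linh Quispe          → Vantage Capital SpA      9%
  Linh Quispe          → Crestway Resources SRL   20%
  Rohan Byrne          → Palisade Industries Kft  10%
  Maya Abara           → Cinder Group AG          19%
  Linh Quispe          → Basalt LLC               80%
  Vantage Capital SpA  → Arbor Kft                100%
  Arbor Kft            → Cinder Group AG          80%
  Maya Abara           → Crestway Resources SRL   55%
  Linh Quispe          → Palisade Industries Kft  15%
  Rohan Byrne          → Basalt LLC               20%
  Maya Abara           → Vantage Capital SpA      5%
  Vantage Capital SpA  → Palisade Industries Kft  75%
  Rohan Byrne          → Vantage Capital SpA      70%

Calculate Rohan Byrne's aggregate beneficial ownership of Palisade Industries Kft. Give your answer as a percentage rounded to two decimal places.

62.50%

Rohan reaches Palisade along 2 paths.
Via Vantage: 70% × 75% = 52.5%.
Direct stake: 10% = 10%.
Total: 52.5% + 10% = 62.5%.
Rounded: 62.50%.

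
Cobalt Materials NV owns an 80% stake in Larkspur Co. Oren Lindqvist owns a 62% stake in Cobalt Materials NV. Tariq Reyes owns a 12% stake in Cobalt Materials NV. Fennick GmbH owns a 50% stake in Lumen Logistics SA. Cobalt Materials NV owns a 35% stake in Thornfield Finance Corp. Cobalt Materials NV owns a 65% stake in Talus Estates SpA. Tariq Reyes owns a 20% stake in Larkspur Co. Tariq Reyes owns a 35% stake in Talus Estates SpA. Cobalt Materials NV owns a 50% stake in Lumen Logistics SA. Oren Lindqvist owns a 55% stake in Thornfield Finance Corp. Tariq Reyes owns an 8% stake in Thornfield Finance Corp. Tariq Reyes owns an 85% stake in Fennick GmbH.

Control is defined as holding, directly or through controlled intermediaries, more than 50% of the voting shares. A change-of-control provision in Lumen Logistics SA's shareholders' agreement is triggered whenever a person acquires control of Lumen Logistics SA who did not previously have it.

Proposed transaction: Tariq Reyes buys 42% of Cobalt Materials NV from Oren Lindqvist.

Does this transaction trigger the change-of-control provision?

The purchase adds only to Tariq's holdings (Oren's stake shrinks), so Tariq is the only person who could newly come to control Lumen.
Tariq holds 85% of Fennick, so Tariq controls Fennick.
In Lumen, Tariq's side holds only 50%, not > 50%.
So before the transaction, Tariq does not control Lumen.
After the purchase, Tariq's direct stake in Cobalt rises to 12% + 42% = 54%, and Oren's stake falls to 20%.
Tariq holds 54% of Cobalt, so Tariq controls Cobalt.
Cobalt and Fennick together hold 50% + 50% = 100% of Lumen, so Tariq controls Lumen.
Tariq did not control Lumen before and does after, so the clause is triggered.

Yes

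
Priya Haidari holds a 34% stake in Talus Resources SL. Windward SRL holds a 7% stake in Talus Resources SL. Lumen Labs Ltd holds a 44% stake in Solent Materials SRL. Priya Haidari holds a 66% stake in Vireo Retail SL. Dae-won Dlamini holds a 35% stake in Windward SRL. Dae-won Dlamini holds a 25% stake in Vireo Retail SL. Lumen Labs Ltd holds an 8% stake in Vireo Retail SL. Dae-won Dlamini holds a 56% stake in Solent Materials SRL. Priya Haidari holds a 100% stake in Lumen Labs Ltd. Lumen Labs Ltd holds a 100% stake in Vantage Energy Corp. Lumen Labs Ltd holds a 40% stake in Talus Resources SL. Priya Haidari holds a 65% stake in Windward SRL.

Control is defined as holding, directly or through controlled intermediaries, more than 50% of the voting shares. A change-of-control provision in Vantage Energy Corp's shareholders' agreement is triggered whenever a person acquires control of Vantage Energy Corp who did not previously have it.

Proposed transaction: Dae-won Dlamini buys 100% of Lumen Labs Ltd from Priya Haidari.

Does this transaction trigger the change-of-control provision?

The purchase adds only to Dae-won's holdings (Priya's stake shrinks), so Dae-won is the only person who could newly come to control Vantage.
Dae-won holds 56% of Solent, so Dae-won controls Solent.
Neither Dae-won nor any entity Dae-won controls holds any voting interest in Vantage.
So before the transaction, Dae-won does not control Vantage.
After the purchase, Dae-won holds 100% of Lumen directly, and Priya's stake falls to 0%.
Dae-won holds 100% of Lumen, so Dae-won controls Lumen.
Lumen holds 100% of Vantage, so Dae-won controls Vantage.
Dae-won did not control Vantage before and does after, so the clause is triggered.

Yes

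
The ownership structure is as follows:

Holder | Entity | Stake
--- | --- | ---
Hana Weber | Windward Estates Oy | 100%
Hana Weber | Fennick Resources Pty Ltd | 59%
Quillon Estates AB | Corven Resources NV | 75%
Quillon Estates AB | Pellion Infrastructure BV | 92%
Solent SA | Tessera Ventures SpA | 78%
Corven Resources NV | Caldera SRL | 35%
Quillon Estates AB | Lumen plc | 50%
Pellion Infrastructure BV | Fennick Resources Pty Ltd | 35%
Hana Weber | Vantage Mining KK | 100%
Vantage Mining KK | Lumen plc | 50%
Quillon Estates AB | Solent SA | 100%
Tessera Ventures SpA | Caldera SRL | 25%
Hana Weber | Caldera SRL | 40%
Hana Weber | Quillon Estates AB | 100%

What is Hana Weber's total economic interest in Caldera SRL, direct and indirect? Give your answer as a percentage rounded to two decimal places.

85.75%

Hana reaches Caldera along 3 paths.
Via Quillon → Solent → Tessera: 100% × 100% × 78% × 25% = 19.5%.
Via Quillon → Corven: 100% × 75% × 35% = 26.25%.
Direct stake: 40% = 40%.
Total: 19.5% + 26.25% + 40% = 85.75%.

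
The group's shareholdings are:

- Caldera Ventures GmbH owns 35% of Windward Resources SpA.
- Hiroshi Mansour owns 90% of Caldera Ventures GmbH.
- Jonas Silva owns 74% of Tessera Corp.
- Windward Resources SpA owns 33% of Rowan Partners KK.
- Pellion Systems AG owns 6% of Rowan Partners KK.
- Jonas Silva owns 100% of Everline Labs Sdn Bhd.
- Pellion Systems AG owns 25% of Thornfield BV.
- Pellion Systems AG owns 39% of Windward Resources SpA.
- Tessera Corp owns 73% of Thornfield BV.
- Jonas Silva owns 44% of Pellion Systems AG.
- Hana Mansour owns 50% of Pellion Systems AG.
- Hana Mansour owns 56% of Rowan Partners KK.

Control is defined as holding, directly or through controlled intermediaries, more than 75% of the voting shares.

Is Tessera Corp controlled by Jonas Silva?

No

Jonas holds 100% of Everline, so Jonas controls Everline.
In Tessera, Jonas's side holds only 74%, not > 75%.
So Jonas does not control Tessera.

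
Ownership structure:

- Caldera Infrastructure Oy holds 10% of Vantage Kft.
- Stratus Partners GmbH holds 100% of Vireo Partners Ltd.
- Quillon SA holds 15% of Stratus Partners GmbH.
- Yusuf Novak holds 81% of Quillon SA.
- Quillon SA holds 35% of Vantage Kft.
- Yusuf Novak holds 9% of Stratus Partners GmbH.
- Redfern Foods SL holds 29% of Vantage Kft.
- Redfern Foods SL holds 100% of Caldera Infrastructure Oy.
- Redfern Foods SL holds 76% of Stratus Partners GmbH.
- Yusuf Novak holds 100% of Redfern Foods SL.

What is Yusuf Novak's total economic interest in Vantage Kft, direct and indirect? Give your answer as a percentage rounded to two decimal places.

67.35%

Yusuf reaches Vantage along 3 paths.
Via Redfern: 100% × 29% = 29%.
Via Redfern → Caldera: 100% × 100% × 10% = 10%.
Via Quillon: 81% × 35% = 28.35%.
Total: 29% + 10% + 28.35% = 67.35%.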